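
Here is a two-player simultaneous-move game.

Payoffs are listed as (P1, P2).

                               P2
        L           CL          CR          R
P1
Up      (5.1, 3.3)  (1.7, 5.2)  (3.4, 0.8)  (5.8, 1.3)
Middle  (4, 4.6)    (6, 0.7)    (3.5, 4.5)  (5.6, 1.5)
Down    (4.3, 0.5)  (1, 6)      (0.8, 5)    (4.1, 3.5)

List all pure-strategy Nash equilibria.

This game has no pure Nash equilibrium.

Mark each player's best response to every combination of opponents' strategies; a profile where every player is best-responding is a pure Nash equilibrium.
P1 against L: payoffs 5.1, 4, 4.3 → best response Up.
P1 against CL: payoffs 1.7, 6, 1 → best response Middle.
P1 against CR: payoffs 3.4, 3.5, 0.8 → best response Middle.
P1 against R: payoffs 5.8, 5.6, 4.1 → best response Up.
P2 against Up: payoffs 3.3, 5.2, 0.8, 1.3 → best response CL.
P2 against Middle: payoffs 4.6, 0.7, 4.5, 1.5 → best response L.
P2 against Down: payoffs 0.5, 6, 5, 3.5 → best response CL.
No profile is a mutual best response for all players.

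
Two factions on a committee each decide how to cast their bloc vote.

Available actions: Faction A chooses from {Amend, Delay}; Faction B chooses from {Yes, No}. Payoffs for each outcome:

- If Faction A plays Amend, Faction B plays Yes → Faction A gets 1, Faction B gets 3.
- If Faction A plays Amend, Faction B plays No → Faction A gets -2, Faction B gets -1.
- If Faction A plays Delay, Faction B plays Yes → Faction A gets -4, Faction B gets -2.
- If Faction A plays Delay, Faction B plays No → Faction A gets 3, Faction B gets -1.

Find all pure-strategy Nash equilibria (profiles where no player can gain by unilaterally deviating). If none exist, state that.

(Amend, Yes); (Delay, No)

(Amend, Yes): Faction A gets 1, best alternative -4; Faction B gets 3, best alternative -1. No profitable deviation — NE.
(Amend, No): Faction A can switch to Delay (-2 → 3). Not NE.
(Delay, Yes): Faction A can switch to Amend (-4 → 1). Not NE.
(Delay, No): Faction A gets 3, best alternative -2; Faction B gets -1, best alternative -2. No profitable deviation — NE.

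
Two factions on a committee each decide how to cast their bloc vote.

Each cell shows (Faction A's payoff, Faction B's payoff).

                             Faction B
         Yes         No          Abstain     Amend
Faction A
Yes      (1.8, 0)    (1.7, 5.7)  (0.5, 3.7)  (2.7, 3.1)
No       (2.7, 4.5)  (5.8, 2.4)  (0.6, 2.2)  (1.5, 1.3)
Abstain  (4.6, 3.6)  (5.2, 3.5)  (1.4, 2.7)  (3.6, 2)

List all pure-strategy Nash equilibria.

Faction A against Yes: payoffs 1.8, 2.7, 4.6 → best response Abstain.
Faction A against No: payoffs 1.7, 5.8, 5.2 → best response No.
Faction A against Abstain: payoffs 0.5, 0.6, 1.4 → best response Abstain.
Faction A against Amend: payoffs 2.7, 1.5, 3.6 → best response Abstain.
Faction B against Yes: payoffs 0, 5.7, 3.7, 3.1 → best response No.
Faction B against No: payoffs 4.5, 2.4, 2.2, 1.3 → best response Yes.
Faction B against Abstain: payoffs 3.6, 3.5, 2.7, 2 → best response Yes.
Mutual best responses: (Abstain, Yes).

(Abstain, Yes)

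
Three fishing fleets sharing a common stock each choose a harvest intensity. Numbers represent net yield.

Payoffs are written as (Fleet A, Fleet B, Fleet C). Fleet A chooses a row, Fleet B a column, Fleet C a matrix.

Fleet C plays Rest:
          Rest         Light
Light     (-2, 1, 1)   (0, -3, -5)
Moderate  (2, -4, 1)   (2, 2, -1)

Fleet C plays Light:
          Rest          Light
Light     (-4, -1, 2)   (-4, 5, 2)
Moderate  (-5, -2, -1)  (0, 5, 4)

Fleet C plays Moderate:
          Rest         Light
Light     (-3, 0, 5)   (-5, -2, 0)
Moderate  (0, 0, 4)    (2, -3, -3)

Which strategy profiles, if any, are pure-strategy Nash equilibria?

Pure-strategy Nash equilibria: (Moderate, Rest, Moderate) and (Moderate, Light, Light)

For each strategy profile, look for a profitable unilateral deviation.
(Light, Rest, Rest): Fleet A can switch to Moderate (-2 → 2). Not NE.
(Light, Rest, Light): Fleet B can switch to Light (-1 → 5). Not NE.
(Light, Rest, Moderate): Fleet A can switch to Moderate (-3 → 0). Not NE.
(Light, Light, Rest): Fleet A can switch to Moderate (0 → 2). Not NE.
(Light, Light, Light): Fleet A can switch to Moderate (-4 → 0). Not NE.
(Light, Light, Moderate): Fleet A can switch to Moderate (-5 → 2). Not NE.
(Moderate, Rest, Moderate): Fleet A gets 0, best alternative -3; Fleet B gets 0, best alternative -3; Fleet C gets 4, best alternative 1. No profitable deviation — NE.
(Moderate, Light, Light): Fleet A gets 0, best alternative -4; Fleet B gets 5, best alternative -2; Fleet C gets 4, best alternative -1. No profitable deviation — NE.
(The remaining 4 profiles each have a profitable deviation by the same check.)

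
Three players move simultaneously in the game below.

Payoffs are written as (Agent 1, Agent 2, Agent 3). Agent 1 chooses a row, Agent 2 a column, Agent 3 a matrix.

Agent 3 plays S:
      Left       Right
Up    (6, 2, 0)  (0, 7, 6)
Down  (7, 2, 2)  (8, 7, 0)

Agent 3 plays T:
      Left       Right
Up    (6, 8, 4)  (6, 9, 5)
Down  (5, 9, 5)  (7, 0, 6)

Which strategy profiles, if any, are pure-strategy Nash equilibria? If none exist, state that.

none

(Up, Left, S): Agent 1 can switch to Down (6 → 7). Not NE.
(Up, Left, T): Agent 2 can switch to Right (8 → 9). Not NE.
(Up, Right, S): Agent 1 can switch to Down (0 → 8). Not NE.
(Up, Right, T): Agent 1 can switch to Down (6 → 7). Not NE.
(Down, Left, S): Agent 2 can switch to Right (2 → 7). Not NE.
(Down, Left, T): Agent 1 can switch to Up (5 → 6). Not NE.
(Down, Right, S): Agent 3 can switch to T (0 → 6). Not NE.
(Down, Right, T): Agent 2 can switch to Left (0 → 9). Not NE.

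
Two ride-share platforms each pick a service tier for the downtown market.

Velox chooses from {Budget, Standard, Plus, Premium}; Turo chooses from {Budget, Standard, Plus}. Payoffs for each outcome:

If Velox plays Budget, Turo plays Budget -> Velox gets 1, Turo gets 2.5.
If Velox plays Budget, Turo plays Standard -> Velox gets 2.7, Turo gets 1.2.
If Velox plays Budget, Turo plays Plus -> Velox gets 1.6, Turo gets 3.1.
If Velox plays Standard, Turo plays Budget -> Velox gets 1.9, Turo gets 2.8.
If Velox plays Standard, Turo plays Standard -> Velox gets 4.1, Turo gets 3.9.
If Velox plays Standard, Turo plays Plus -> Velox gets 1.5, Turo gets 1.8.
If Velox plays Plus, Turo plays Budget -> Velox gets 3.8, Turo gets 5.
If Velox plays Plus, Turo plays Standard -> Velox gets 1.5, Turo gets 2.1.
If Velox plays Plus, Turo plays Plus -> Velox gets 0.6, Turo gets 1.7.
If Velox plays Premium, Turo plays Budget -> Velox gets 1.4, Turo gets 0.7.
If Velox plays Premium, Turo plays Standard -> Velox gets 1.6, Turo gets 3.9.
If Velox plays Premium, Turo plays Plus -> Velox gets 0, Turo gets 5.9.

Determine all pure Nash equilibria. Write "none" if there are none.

Pure-strategy Nash equilibria: (Budget, Plus); (Standard, Standard); (Plus, Budget)

For each strategy profile, look for a profitable unilateral deviation.
(Budget, Budget): Velox can switch to Standard (1 → 1.9). Not NE.
(Budget, Standard): Velox can switch to Standard (2.7 → 4.1). Not NE.
(Budget, Plus): Velox gets 1.6, best alternative 1.5; Turo gets 3.1, best alternative 2.5. No profitable deviation — NE.
(Standard, Budget): Velox can switch to Plus (1.9 → 3.8). Not NE.
(Standard, Standard): Velox gets 4.1, best alternative 2.7; Turo gets 3.9, best alternative 2.8. No profitable deviation — NE.
(Standard, Plus): Velox can switch to Budget (1.5 → 1.6). Not NE.
(Plus, Budget): Velox gets 3.8, best alternative 1.9; Turo gets 5, best alternative 2.1. No profitable deviation — NE.
(Plus, Standard): Velox can switch to Budget (1.5 → 2.7). Not NE.
(Plus, Plus): Velox can switch to Budget (0.6 → 1.6). Not NE.
(Premium, Budget): Velox can switch to Standard (1.4 → 1.9). Not NE.
(Premium, Standard): Velox can switch to Budget (1.6 → 2.7). Not NE.
(The remaining 1 profile has a profitable deviation by the same check.)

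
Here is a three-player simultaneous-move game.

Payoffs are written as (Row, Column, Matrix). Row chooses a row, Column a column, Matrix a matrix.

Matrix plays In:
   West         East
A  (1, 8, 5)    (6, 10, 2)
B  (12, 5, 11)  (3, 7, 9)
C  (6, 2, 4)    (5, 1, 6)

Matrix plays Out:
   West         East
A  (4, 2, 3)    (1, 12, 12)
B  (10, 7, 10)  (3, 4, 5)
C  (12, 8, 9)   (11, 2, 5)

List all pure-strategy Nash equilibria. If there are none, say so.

(C, West, Out)

Mark each player's best response to every combination of opponents' strategies; a profile where every player is best-responding is a pure Nash equilibrium.
Row against (West, In): payoffs 1, 12, 6 → best response B.
Row against (West, Out): payoffs 4, 10, 12 → best response C.
Row against (East, In): payoffs 6, 3, 5 → best response A.
Row against (East, Out): payoffs 1, 3, 11 → best response C.
Column against (A, In): payoffs 8, 10 → best response East.
Column against (A, Out): payoffs 2, 12 → best response East.
Column against (B, In): payoffs 5, 7 → best response East.
Column against (B, Out): payoffs 7, 4 → best response West.
Column against (C, In): payoffs 2, 1 → best response West.
Column against (C, Out): payoffs 8, 2 → best response West.
Matrix against (A, West): payoffs 5, 3 → best response In.
Matrix against (A, East): payoffs 2, 12 → best response Out.
Matrix against (B, West): payoffs 11, 10 → best response In.
Matrix against (B, East): payoffs 9, 5 → best response In.
Matrix against (C, West): payoffs 4, 9 → best response Out.
Matrix against (C, East): payoffs 6, 5 → best response In.
Mutual best responses: (C, West, Out).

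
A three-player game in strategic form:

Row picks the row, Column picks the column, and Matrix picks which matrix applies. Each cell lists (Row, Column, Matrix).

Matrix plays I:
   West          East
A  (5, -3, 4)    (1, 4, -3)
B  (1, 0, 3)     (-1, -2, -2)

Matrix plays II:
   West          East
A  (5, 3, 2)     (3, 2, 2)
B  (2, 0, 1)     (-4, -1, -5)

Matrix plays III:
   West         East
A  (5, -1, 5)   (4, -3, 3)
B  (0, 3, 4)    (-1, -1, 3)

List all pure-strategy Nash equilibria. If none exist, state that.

Pure NE: (A, West, III)

(A, West, I): Column can switch to East (-3 → 4). Not NE.
(A, West, II): Matrix can switch to I (2 → 4). Not NE.
(A, West, III): Row gets 5, best alternative 0; Column gets -1, best alternative -3; Matrix gets 5, best alternative 4. No profitable deviation — NE.
(A, East, I): Matrix can switch to II (-3 → 2). Not NE.
(A, East, II): Column can switch to West (2 → 3). Not NE.
(A, East, III): Column can switch to West (-3 → -1). Not NE.
(B, West, I): Row can switch to A (1 → 5). Not NE.
(B, West, II): Row can switch to A (2 → 5). Not NE.
(B, West, III): Row can switch to A (0 → 5). Not NE.
(B, East, I): Row can switch to A (-1 → 1). Not NE.
(B, East, II): Row can switch to A (-4 → 3). Not NE.
(B, East, III): Row can switch to A (-1 → 4). Not NE.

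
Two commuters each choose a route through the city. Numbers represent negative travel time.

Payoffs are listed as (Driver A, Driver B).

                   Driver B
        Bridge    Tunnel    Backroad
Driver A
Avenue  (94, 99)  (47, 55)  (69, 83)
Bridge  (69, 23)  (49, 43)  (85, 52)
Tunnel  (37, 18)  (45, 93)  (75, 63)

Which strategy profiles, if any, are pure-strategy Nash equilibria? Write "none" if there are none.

The pure Nash equilibria are (Avenue, Bridge) and (Bridge, Backroad).

For each player, find the best response to each opponent profile; mutual best responses are the pure NE.
Driver A against Bridge: payoffs 94, 69, 37 → best response Avenue.
Driver A against Tunnel: payoffs 47, 49, 45 → best response Bridge.
Driver A against Backroad: payoffs 69, 85, 75 → best response Bridge.
Driver B against Avenue: payoffs 99, 55, 83 → best response Bridge.
Driver B against Bridge: payoffs 23, 43, 52 → best response Backroad.
Driver B against Tunnel: payoffs 18, 93, 63 → best response Tunnel.
Mutual best responses: (Avenue, Bridge); (Bridge, Backroad).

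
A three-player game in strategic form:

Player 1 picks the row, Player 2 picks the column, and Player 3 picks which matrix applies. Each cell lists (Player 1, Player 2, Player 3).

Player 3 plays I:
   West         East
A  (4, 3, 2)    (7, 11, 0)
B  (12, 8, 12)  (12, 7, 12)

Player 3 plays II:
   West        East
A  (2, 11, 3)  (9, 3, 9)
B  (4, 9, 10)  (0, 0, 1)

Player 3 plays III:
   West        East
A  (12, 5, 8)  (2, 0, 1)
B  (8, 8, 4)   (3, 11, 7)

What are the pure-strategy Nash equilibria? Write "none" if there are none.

Check each profile: it is a Nash equilibrium iff no player can strictly gain by switching unilaterally.
(A, West, I): Player 1 can switch to B (4 → 12). Not NE.
(A, West, II): Player 1 can switch to B (2 → 4). Not NE.
(A, West, III): Player 1 gets 12, best alternative 8; Player 2 gets 5, best alternative 0; Player 3 gets 8, best alternative 3. No profitable deviation — NE.
(A, East, I): Player 1 can switch to B (7 → 12). Not NE.
(A, East, II): Player 2 can switch to West (3 → 11). Not NE.
(A, East, III): Player 1 can switch to B (2 → 3). Not NE.
(B, West, I): Player 1 gets 12, best alternative 4; Player 2 gets 8, best alternative 7; Player 3 gets 12, best alternative 10. No profitable deviation — NE.
(B, West, II): Player 3 can switch to I (10 → 12). Not NE.
(B, West, III): Player 1 can switch to A (8 → 12). Not NE.
(B, East, I): Player 2 can switch to West (7 → 8). Not NE.
(The remaining 2 profiles each have a profitable deviation by the same check.)

(A, West, III), (B, West, I)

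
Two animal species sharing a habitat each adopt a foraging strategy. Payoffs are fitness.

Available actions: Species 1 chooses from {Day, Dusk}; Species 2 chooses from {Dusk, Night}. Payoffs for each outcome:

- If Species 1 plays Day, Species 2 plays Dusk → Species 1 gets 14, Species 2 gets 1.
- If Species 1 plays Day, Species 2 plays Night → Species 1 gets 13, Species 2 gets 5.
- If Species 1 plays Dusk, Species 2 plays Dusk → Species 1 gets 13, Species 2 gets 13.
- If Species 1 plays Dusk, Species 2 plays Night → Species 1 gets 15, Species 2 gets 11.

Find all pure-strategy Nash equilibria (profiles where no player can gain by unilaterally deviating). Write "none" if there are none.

Check each profile: it is a Nash equilibrium iff no player can strictly gain by switching unilaterally.
(Day, Dusk): Species 2 can switch to Night (1 → 5). Not NE.
(Day, Night): Species 1 can switch to Dusk (13 → 15). Not NE.
(Dusk, Dusk): Species 1 can switch to Day (13 → 14). Not NE.
(Dusk, Night): Species 2 can switch to Dusk (11 → 13). Not NE.

This game has no pure Nash equilibrium.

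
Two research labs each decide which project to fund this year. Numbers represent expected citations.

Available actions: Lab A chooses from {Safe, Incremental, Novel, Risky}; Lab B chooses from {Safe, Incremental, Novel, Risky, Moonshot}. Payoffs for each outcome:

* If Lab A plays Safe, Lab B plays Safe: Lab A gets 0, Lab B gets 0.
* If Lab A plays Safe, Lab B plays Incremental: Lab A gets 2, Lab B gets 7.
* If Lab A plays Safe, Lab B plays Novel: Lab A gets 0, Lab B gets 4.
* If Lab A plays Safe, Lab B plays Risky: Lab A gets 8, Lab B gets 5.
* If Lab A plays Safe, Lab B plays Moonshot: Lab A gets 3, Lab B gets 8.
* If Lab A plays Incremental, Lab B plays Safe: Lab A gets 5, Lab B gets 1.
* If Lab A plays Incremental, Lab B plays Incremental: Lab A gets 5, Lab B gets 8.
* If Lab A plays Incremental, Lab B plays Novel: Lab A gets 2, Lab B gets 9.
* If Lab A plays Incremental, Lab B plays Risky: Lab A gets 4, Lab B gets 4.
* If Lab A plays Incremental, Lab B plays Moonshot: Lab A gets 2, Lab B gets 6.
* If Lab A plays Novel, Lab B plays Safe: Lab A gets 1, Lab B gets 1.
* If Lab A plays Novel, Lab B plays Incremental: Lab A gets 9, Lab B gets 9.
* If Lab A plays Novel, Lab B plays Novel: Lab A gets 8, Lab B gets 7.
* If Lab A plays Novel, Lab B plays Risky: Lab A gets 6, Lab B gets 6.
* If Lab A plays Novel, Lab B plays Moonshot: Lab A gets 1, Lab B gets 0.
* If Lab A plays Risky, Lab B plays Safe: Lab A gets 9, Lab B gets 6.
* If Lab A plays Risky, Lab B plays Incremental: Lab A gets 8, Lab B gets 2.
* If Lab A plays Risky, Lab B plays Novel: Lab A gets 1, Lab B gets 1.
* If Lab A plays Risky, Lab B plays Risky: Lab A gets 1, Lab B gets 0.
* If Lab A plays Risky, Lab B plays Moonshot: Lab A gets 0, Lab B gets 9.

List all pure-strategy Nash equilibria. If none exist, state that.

Pure-strategy Nash equilibria: (Safe, Moonshot); (Novel, Incremental)

(Safe, Safe): Lab A can switch to Incremental (0 → 5). Not NE.
(Safe, Incremental): Lab A can switch to Incremental (2 → 5). Not NE.
(Safe, Novel): Lab A can switch to Incremental (0 → 2). Not NE.
(Safe, Risky): Lab B can switch to Incremental (5 → 7). Not NE.
(Safe, Moonshot): Lab A gets 3, best alternative 2; Lab B gets 8, best alternative 7. No profitable deviation — NE.
(Incremental, Safe): Lab A can switch to Risky (5 → 9). Not NE.
(Incremental, Incremental): Lab A can switch to Novel (5 → 9). Not NE.
(Incremental, Novel): Lab A can switch to Novel (2 → 8). Not NE.
(Incremental, Risky): Lab A can switch to Safe (4 → 8). Not NE.
(Novel, Incremental): Lab A gets 9, best alternative 8; Lab B gets 9, best alternative 7. No profitable deviation — NE.
(The remaining 10 profiles each have a profitable deviation by the same check.)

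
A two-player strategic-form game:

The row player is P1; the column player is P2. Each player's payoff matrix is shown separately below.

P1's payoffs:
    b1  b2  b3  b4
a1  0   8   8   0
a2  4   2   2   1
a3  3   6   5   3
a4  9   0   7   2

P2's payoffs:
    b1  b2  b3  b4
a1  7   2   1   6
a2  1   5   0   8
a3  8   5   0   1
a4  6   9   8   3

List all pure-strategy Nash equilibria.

Check each profile: it is a Nash equilibrium iff no player can strictly gain by switching unilaterally.
(a1, b1): P1 can switch to a2 (0 → 4). Not NE.
(a1, b2): P2 can switch to b1 (2 → 7). Not NE.
(a1, b3): P2 can switch to b1 (1 → 7). Not NE.
(a1, b4): P1 can switch to a2 (0 → 1). Not NE.
(a2, b1): P1 can switch to a4 (4 → 9). Not NE.
(a2, b2): P1 can switch to a1 (2 → 8). Not NE.
(a2, b3): P1 can switch to a1 (2 → 8). Not NE.
(a2, b4): P1 can switch to a3 (1 → 3). Not NE.
(a3, b1): P1 can switch to a2 (3 → 4). Not NE.
(a3, b2): P1 can switch to a1 (6 → 8). Not NE.
(a3, b3): P1 can switch to a1 (5 → 8). Not NE.
(a3, b4): P2 can switch to b1 (1 → 8). Not NE.
(The remaining 4 profiles each have a profitable deviation by the same check.)

No pure-strategy Nash equilibrium.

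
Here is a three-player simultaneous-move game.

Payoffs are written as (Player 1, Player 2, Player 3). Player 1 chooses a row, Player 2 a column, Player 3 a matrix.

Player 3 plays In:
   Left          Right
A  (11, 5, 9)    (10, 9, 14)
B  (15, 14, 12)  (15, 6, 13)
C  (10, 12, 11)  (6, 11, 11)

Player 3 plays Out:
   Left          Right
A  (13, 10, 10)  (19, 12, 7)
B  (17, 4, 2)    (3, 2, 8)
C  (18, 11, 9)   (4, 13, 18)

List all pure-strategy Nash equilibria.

(B, Left, In)

Check each profile: it is a Nash equilibrium iff no player can strictly gain by switching unilaterally.
(A, Left, In): Player 1 can switch to B (11 → 15). Not NE.
(A, Left, Out): Player 1 can switch to B (13 → 17). Not NE.
(A, Right, In): Player 1 can switch to B (10 → 15). Not NE.
(A, Right, Out): Player 3 can switch to In (7 → 14). Not NE.
(B, Left, In): Player 1 gets 15, best alternative 11; Player 2 gets 14, best alternative 6; Player 3 gets 12, best alternative 2. No profitable deviation — NE.
(B, Left, Out): Player 1 can switch to C (17 → 18). Not NE.
(B, Right, In): Player 2 can switch to Left (6 → 14). Not NE.
(The remaining 5 profiles each have a profitable deviation by the same check.)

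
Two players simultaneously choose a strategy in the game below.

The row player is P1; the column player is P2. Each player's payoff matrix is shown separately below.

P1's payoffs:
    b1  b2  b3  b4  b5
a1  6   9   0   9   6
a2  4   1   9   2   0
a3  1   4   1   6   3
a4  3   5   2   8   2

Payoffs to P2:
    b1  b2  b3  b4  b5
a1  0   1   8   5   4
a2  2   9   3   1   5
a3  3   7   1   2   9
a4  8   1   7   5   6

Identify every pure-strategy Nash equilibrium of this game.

For each player, find the best response to each opponent profile; mutual best responses are the pure NE.
P1 against b1: payoffs 6, 4, 1, 3 → best response a1.
P1 against b2: payoffs 9, 1, 4, 5 → best response a1.
P1 against b3: payoffs 0, 9, 1, 2 → best response a2.
P1 against b4: payoffs 9, 2, 6, 8 → best response a1.
P1 against b5: payoffs 6, 0, 3, 2 → best response a1.
P2 against a1: payoffs 0, 1, 8, 5, 4 → best response b3.
P2 against a2: payoffs 2, 9, 3, 1, 5 → best response b2.
P2 against a3: payoffs 3, 7, 1, 2, 9 → best response b5.
P2 against a4: payoffs 8, 1, 7, 5, 6 → best response b1.
No profile is a mutual best response for all players.

There is no pure-strategy Nash equilibrium.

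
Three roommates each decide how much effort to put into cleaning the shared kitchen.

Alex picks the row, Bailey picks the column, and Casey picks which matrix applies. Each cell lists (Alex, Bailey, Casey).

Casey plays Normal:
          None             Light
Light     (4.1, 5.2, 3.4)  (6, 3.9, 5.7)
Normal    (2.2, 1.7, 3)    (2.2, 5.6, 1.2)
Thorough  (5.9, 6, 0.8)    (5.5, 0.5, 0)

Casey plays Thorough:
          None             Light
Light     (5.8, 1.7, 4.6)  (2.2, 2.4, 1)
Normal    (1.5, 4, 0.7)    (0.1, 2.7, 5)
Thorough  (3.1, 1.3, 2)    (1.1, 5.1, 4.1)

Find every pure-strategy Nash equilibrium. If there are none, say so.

For each player, find the best response to each opponent profile; mutual best responses are the pure NE.
Alex against (None, Normal): payoffs 4.1, 2.2, 5.9 → best response Thorough.
Alex against (None, Thorough): payoffs 5.8, 1.5, 3.1 → best response Light.
Alex against (Light, Normal): payoffs 6, 2.2, 5.5 → best response Light.
Alex against (Light, Thorough): payoffs 2.2, 0.1, 1.1 → best response Light.
Bailey against (Light, Normal): payoffs 5.2, 3.9 → best response None.
Bailey against (Light, Thorough): payoffs 1.7, 2.4 → best response Light.
Bailey against (Normal, Normal): payoffs 1.7, 5.6 → best response Light.
Bailey against (Normal, Thorough): payoffs 4, 2.7 → best response None.
Bailey against (Thorough, Normal): payoffs 6, 0.5 → best response None.
Bailey against (Thorough, Thorough): payoffs 1.3, 5.1 → best response Light.
Casey against (Light, None): payoffs 3.4, 4.6 → best response Thorough.
Casey against (Light, Light): payoffs 5.7, 1 → best response Normal.
Casey against (Normal, None): payoffs 3, 0.7 → best response Normal.
Casey against (Normal, Light): payoffs 1.2, 5 → best response Thorough.
Casey against (Thorough, None): payoffs 0.8, 2 → best response Thorough.
Casey against (Thorough, Light): payoffs 0, 4.1 → best response Thorough.
No profile is a mutual best response for all players.

No pure-strategy Nash equilibrium.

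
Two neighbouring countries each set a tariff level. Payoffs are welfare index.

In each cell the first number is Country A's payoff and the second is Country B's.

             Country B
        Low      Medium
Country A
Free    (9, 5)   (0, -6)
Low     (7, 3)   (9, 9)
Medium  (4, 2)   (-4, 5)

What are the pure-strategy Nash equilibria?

Pure-strategy Nash equilibria: (Free, Low); (Low, Medium)

Country A against Low: payoffs 9, 7, 4 → best response Free.
Country A against Medium: payoffs 0, 9, -4 → best response Low.
Country B against Free: payoffs 5, -6 → best response Low.
Country B against Low: payoffs 3, 9 → best response Medium.
Country B against Medium: payoffs 2, 5 → best response Medium.
Mutual best responses: (Free, Low); (Low, Medium).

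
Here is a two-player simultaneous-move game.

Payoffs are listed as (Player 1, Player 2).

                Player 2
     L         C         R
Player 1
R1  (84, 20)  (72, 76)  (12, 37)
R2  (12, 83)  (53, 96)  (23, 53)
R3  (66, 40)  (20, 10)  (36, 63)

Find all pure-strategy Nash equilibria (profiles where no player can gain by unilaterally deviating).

Pure-strategy Nash equilibria: (R1, C) and (R3, R)

(R1, L): Player 2 can switch to C (20 → 76). Not NE.
(R1, C): Player 1 gets 72, best alternative 53; Player 2 gets 76, best alternative 37. No profitable deviation — NE.
(R1, R): Player 1 can switch to R2 (12 → 23). Not NE.
(R2, L): Player 1 can switch to R1 (12 → 84). Not NE.
(R2, C): Player 1 can switch to R1 (53 → 72). Not NE.
(R2, R): Player 1 can switch to R3 (23 → 36). Not NE.
(R3, L): Player 1 can switch to R1 (66 → 84). Not NE.
(R3, C): Player 1 can switch to R1 (20 → 72). Not NE.
(R3, R): Player 1 gets 36, best alternative 23; Player 2 gets 63, best alternative 40. No profitable deviation — NE.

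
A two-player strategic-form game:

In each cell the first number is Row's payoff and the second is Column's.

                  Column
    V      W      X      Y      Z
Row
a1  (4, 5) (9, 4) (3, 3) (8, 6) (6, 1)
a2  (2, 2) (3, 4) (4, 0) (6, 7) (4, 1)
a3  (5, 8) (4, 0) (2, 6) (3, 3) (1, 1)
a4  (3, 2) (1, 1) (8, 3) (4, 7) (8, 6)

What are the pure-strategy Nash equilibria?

(a1, Y) and (a3, V)

Row against V: payoffs 4, 2, 5, 3 → best response a3.
Row against W: payoffs 9, 3, 4, 1 → best response a1.
Row against X: payoffs 3, 4, 2, 8 → best response a4.
Row against Y: payoffs 8, 6, 3, 4 → best response a1.
Row against Z: payoffs 6, 4, 1, 8 → best response a4.
Column against a1: payoffs 5, 4, 3, 6, 1 → best response Y.
Column against a2: payoffs 2, 4, 0, 7, 1 → best response Y.
Column against a3: payoffs 8, 0, 6, 3, 1 → best response V.
Column against a4: payoffs 2, 1, 3, 7, 6 → best response Y.
Mutual best responses: (a1, Y); (a3, V).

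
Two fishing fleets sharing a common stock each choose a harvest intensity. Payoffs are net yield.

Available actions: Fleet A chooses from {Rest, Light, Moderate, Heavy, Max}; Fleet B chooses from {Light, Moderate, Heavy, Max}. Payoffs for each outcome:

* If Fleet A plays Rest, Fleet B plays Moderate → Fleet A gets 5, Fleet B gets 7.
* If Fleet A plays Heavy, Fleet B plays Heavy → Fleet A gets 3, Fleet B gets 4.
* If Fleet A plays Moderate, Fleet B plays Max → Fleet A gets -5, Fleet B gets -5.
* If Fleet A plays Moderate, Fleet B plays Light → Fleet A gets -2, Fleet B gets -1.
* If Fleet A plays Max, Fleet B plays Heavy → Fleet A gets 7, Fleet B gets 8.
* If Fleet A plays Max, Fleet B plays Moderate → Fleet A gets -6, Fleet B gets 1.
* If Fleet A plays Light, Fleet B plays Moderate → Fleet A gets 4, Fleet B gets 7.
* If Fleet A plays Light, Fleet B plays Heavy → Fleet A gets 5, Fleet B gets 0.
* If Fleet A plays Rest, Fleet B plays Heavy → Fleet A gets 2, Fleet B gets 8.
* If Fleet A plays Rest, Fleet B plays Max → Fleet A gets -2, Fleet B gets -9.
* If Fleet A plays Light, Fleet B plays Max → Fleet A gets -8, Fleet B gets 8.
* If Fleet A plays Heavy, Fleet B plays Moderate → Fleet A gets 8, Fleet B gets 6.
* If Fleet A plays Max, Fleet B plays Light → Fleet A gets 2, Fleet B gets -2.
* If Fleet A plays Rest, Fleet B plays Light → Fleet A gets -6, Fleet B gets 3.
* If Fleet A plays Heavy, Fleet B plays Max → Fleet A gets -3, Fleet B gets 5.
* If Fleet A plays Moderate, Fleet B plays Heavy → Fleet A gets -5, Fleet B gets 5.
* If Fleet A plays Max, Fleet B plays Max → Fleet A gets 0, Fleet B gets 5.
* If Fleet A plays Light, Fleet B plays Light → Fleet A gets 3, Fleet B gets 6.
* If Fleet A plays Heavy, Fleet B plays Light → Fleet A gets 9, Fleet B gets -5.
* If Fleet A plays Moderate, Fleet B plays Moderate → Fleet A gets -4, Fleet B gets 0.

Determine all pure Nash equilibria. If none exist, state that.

Pure-strategy Nash equilibria: (Heavy, Moderate); (Max, Heavy)

Fleet A against Light: payoffs -6, 3, -2, 9, 2 → best response Heavy.
Fleet A against Moderate: payoffs 5, 4, -4, 8, -6 → best response Heavy.
Fleet A against Heavy: payoffs 2, 5, -5, 3, 7 → best response Max.
Fleet A against Max: payoffs -2, -8, -5, -3, 0 → best response Max.
Fleet B against Rest: payoffs 3, 7, 8, -9 → best response Heavy.
Fleet B against Light: payoffs 6, 7, 0, 8 → best response Max.
Fleet B against Moderate: payoffs -1, 0, 5, -5 → best response Heavy.
Fleet B against Heavy: payoffs -5, 6, 4, 5 → best response Moderate.
Fleet B against Max: payoffs -2, 1, 8, 5 → best response Heavy.
Mutual best responses: (Heavy, Moderate); (Max, Heavy).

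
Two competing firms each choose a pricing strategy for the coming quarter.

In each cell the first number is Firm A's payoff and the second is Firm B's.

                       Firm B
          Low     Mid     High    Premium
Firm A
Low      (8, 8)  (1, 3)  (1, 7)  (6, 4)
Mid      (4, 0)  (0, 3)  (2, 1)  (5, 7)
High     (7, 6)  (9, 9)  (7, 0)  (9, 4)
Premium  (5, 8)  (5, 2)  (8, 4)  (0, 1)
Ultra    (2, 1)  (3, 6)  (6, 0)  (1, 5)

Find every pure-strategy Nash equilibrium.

Pure-strategy Nash equilibria: (Low, Low) and (High, Mid)

Firm A against Low: payoffs 8, 4, 7, 5, 2 → best response Low.
Firm A against Mid: payoffs 1, 0, 9, 5, 3 → best response High.
Firm A against High: payoffs 1, 2, 7, 8, 6 → best response Premium.
Firm A against Premium: payoffs 6, 5, 9, 0, 1 → best response High.
Firm B against Low: payoffs 8, 3, 7, 4 → best response Low.
Firm B against Mid: payoffs 0, 3, 1, 7 → best response Premium.
Firm B against High: payoffs 6, 9, 0, 4 → best response Mid.
Firm B against Premium: payoffs 8, 2, 4, 1 → best response Low.
Firm B against Ultra: payoffs 1, 6, 0, 5 → best response Mid.
Mutual best responses: (Low, Low); (High, Mid).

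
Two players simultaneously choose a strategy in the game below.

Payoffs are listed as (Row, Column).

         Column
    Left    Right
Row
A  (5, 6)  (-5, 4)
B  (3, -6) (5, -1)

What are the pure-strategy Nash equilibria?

Pure-strategy Nash equilibria: (A, Left), (B, Right)

(A, Left): Row gets 5, best alternative 3; Column gets 6, best alternative 4. No profitable deviation — NE.
(A, Right): Row can switch to B (-5 → 5). Not NE.
(B, Left): Row can switch to A (3 → 5). Not NE.
(B, Right): Row gets 5, best alternative -5; Column gets -1, best alternative -6. No profitable deviation — NE.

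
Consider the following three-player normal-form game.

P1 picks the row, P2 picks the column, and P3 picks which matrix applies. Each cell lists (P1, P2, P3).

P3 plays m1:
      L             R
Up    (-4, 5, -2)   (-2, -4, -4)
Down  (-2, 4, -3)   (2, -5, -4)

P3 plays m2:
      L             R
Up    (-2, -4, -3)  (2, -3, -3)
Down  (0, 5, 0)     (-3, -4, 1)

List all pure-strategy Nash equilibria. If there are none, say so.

For each player, find the best response to each opponent profile; mutual best responses are the pure NE.
P1 against (L, m1): payoffs -4, -2 → best response Down.
P1 against (L, m2): payoffs -2, 0 → best response Down.
P1 against (R, m1): payoffs -2, 2 → best response Down.
P1 against (R, m2): payoffs 2, -3 → best response Up.
P2 against (Up, m1): payoffs 5, -4 → best response L.
P2 against (Up, m2): payoffs -4, -3 → best response R.
P2 against (Down, m1): payoffs 4, -5 → best response L.
P2 against (Down, m2): payoffs 5, -4 → best response L.
P3 against (Up, L): payoffs -2, -3 → best response m1.
P3 against (Up, R): payoffs -4, -3 → best response m2.
P3 against (Down, L): payoffs -3, 0 → best response m2.
P3 against (Down, R): payoffs -4, 1 → best response m2.
Mutual best responses: (Up, R, m2); (Down, L, m2).

(Up, R, m2); (Down, L, m2)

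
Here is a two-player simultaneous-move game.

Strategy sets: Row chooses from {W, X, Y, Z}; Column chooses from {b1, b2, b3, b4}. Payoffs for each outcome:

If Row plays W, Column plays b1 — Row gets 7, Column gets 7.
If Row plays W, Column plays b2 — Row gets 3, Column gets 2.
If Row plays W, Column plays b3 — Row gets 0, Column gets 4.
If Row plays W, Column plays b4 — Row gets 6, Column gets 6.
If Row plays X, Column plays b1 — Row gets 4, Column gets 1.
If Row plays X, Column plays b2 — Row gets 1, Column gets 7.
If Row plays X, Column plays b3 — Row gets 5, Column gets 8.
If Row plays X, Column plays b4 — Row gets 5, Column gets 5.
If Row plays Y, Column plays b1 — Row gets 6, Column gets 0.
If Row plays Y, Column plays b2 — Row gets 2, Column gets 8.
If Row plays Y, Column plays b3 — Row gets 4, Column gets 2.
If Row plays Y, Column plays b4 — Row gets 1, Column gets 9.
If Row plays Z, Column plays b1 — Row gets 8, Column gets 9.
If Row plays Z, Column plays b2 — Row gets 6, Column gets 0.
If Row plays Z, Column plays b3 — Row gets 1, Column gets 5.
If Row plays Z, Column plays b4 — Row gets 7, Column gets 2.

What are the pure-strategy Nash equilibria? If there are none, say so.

Pure-strategy Nash equilibria: (X, b3), (Z, b1)

For each strategy profile, look for a profitable unilateral deviation.
(W, b1): Row can switch to Z (7 → 8). Not NE.
(W, b2): Row can switch to Z (3 → 6). Not NE.
(W, b3): Row can switch to X (0 → 5). Not NE.
(W, b4): Row can switch to Z (6 → 7). Not NE.
(X, b1): Row can switch to W (4 → 7). Not NE.
(X, b2): Row can switch to W (1 → 3). Not NE.
(X, b3): Row gets 5, best alternative 4; Column gets 8, best alternative 7. No profitable deviation — NE.
(X, b4): Row can switch to W (5 → 6). Not NE.
(Y, b1): Row can switch to W (6 → 7). Not NE.
(Y, b2): Row can switch to W (2 → 3). Not NE.
(Y, b3): Row can switch to X (4 → 5). Not NE.
(Y, b4): Row can switch to W (1 → 6). Not NE.
(Z, b1): Row gets 8, best alternative 7; Column gets 9, best alternative 5. No profitable deviation — NE.
(Z, b2): Column can switch to b1 (0 → 9). Not NE.
(The remaining 2 profiles each have a profitable deviation by the same check.)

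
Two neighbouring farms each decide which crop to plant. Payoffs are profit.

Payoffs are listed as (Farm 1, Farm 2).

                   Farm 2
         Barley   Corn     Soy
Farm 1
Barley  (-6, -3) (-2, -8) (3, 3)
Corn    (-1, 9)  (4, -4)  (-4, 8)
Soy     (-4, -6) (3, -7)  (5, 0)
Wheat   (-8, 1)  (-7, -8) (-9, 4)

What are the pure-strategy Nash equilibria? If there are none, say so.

Check each profile: it is a Nash equilibrium iff no player can strictly gain by switching unilaterally.
(Barley, Barley): Farm 1 can switch to Corn (-6 → -1). Not NE.
(Barley, Corn): Farm 1 can switch to Corn (-2 → 4). Not NE.
(Barley, Soy): Farm 1 can switch to Soy (3 → 5). Not NE.
(Corn, Barley): Farm 1 gets -1, best alternative -4; Farm 2 gets 9, best alternative 8. No profitable deviation — NE.
(Corn, Corn): Farm 2 can switch to Barley (-4 → 9). Not NE.
(Corn, Soy): Farm 1 can switch to Barley (-4 → 3). Not NE.
(Soy, Barley): Farm 1 can switch to Corn (-4 → -1). Not NE.
(Soy, Corn): Farm 1 can switch to Corn (3 → 4). Not NE.
(Soy, Soy): Farm 1 gets 5, best alternative 3; Farm 2 gets 0, best alternative -6. No profitable deviation — NE.
(Wheat, Barley): Farm 1 can switch to Barley (-8 → -6). Not NE.
(Wheat, Corn): Farm 1 can switch to Barley (-7 → -2). Not NE.
(Wheat, Soy): Farm 1 can switch to Barley (-9 → 3). Not NE.

The pure Nash equilibria are (Corn, Barley); (Soy, Soy).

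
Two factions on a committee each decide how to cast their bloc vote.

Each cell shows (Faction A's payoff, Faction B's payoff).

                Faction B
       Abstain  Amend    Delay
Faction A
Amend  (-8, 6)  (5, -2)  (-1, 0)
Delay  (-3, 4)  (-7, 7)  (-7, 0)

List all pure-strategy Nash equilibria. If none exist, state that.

For each strategy profile, look for a profitable unilateral deviation.
(Amend, Abstain): Faction A can switch to Delay (-8 → -3). Not NE.
(Amend, Amend): Faction B can switch to Abstain (-2 → 6). Not NE.
(Amend, Delay): Faction B can switch to Abstain (0 → 6). Not NE.
(Delay, Abstain): Faction B can switch to Amend (4 → 7). Not NE.
(Delay, Amend): Faction A can switch to Amend (-7 → 5). Not NE.
(Delay, Delay): Faction A can switch to Amend (-7 → -1). Not NE.

This game has no pure Nash equilibrium.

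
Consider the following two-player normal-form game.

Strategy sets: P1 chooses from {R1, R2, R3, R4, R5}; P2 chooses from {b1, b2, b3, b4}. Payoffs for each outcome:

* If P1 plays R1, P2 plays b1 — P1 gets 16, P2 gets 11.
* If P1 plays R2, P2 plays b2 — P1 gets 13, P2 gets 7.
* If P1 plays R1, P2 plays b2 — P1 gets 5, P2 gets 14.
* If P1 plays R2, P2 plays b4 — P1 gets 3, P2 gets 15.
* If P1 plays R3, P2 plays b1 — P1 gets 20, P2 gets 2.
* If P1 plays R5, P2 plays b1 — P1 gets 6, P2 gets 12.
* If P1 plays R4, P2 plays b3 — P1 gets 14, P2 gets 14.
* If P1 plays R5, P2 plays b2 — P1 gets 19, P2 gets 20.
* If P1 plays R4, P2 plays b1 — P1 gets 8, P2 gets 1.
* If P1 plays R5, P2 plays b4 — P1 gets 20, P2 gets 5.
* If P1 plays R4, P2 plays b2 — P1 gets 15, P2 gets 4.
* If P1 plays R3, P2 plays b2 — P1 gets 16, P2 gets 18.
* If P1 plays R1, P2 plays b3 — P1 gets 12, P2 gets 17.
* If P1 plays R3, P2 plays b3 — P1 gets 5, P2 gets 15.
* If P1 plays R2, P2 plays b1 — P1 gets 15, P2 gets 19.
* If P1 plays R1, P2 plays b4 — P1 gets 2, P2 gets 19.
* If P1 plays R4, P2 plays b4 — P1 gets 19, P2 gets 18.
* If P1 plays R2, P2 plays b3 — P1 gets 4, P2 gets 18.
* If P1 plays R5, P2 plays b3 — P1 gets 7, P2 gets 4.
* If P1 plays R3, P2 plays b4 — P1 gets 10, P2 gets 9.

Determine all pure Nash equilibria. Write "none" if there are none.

The unique pure-strategy Nash equilibrium is (R5, b2).

Check each profile: it is a Nash equilibrium iff no player can strictly gain by switching unilaterally.
(R1, b1): P1 can switch to R3 (16 → 20). Not NE.
(R1, b2): P1 can switch to R2 (5 → 13). Not NE.
(R1, b3): P1 can switch to R4 (12 → 14). Not NE.
(R1, b4): P1 can switch to R2 (2 → 3). Not NE.
(R2, b1): P1 can switch to R1 (15 → 16). Not NE.
(R2, b2): P1 can switch to R3 (13 → 16). Not NE.
(R2, b3): P1 can switch to R1 (4 → 12). Not NE.
(R2, b4): P1 can switch to R3 (3 → 10). Not NE.
(R3, b1): P2 can switch to b2 (2 → 18). Not NE.
(R3, b2): P1 can switch to R5 (16 → 19). Not NE.
(R3, b3): P1 can switch to R1 (5 → 12). Not NE.
(R3, b4): P1 can switch to R4 (10 → 19). Not NE.
(R5, b2): P1 gets 19, best alternative 16; P2 gets 20, best alternative 12. No profitable deviation — NE.
(The remaining 7 profiles each have a profitable deviation by the same check.)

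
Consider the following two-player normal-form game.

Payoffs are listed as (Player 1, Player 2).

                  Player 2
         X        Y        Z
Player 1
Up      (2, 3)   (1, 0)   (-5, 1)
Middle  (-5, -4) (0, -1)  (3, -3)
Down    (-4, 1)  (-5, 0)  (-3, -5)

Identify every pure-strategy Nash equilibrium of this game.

(Up, X): Player 1 gets 2, best alternative -4; Player 2 gets 3, best alternative 1. No profitable deviation — NE.
(Up, Y): Player 2 can switch to X (0 → 3). Not NE.
(Up, Z): Player 1 can switch to Middle (-5 → 3). Not NE.
(Middle, X): Player 1 can switch to Up (-5 → 2). Not NE.
(Middle, Y): Player 1 can switch to Up (0 → 1). Not NE.
(Middle, Z): Player 2 can switch to Y (-3 → -1). Not NE.
(Down, X): Player 1 can switch to Up (-4 → 2). Not NE.
(Down, Y): Player 1 can switch to Up (-5 → 1). Not NE.
(Down, Z): Player 1 can switch to Middle (-3 → 3). Not NE.

Pure NE: (Up, X)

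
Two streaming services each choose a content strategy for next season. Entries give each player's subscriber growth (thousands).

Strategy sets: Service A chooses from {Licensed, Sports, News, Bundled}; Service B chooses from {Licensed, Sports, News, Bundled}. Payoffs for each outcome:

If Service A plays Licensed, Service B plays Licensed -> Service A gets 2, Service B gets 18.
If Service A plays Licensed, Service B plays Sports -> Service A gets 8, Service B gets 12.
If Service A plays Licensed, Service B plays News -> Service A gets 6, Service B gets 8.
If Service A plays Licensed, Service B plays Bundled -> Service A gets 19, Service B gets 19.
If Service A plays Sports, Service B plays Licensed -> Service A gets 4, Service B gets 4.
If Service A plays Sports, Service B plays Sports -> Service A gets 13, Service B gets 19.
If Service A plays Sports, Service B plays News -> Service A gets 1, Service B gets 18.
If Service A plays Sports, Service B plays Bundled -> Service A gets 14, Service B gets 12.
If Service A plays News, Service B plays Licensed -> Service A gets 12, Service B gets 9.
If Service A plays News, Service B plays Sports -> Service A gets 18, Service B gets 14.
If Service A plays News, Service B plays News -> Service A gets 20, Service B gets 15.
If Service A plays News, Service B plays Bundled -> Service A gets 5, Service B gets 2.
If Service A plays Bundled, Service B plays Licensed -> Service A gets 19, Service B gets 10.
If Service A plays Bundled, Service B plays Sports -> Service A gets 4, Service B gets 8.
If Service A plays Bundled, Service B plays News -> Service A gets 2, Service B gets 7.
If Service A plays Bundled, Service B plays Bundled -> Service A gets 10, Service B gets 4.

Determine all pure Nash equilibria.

(Licensed, Bundled) and (News, News) and (Bundled, Licensed)

Check each profile: it is a Nash equilibrium iff no player can strictly gain by switching unilaterally.
(Licensed, Licensed): Service A can switch to Sports (2 → 4). Not NE.
(Licensed, Sports): Service A can switch to Sports (8 → 13). Not NE.
(Licensed, News): Service A can switch to News (6 → 20). Not NE.
(Licensed, Bundled): Service A gets 19, best alternative 14; Service B gets 19, best alternative 18. No profitable deviation — NE.
(Sports, Licensed): Service A can switch to News (4 → 12). Not NE.
(Sports, Sports): Service A can switch to News (13 → 18). Not NE.
(Sports, News): Service A can switch to Licensed (1 → 6). Not NE.
(News, News): Service A gets 20, best alternative 6; Service B gets 15, best alternative 14. No profitable deviation — NE.
(Bundled, Licensed): Service A gets 19, best alternative 12; Service B gets 10, best alternative 8. No profitable deviation — NE.
(The remaining 7 profiles each have a profitable deviation by the same check.)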